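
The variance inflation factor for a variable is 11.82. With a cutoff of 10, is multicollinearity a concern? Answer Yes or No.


Check: VIF = 11.82 vs threshold = 10.
Since 11.82 >= 10, the answer is Yes.

Yes


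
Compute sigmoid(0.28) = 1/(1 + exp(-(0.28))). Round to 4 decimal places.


First, exp(-0.2800) = 0.7558.
Then sigma(z) = 1/(1 + 0.7558) = 0.5695.

0.5695


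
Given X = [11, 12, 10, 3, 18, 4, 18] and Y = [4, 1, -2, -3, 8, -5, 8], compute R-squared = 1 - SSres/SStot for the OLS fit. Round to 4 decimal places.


After computing the OLS fit (b0=-7.3839, b1=0.8248):
SSres = 20.8973, SStot = 165.7143.
R^2 = 1 - 20.8973/165.7143 = 0.8739.

0.8739


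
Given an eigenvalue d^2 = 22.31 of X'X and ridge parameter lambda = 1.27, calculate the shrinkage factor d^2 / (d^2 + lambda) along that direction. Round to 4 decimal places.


d^2 + lambda = 22.31 + 1.27 = 23.5800.
Shrinkage factor = 22.31/23.5800 = 0.9461.

0.9461


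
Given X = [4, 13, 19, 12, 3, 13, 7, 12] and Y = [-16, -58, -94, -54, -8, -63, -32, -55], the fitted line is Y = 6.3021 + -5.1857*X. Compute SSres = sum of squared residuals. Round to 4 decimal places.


For each point, residual = actual - predicted.
Residuals: [-1.5593, 3.1120, -1.7738, 1.9263, 1.2550, -1.8880, -2.0022, 0.9263].
Sum of squared residuals = 28.9794.

28.9794


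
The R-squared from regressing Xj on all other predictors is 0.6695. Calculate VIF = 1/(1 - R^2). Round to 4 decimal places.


Denominator: 1 - 0.6695 = 0.3305.
VIF = 1 / 0.3305 = 3.0257.

3.0257


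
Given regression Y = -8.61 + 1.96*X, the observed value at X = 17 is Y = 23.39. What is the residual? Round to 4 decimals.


Fitted value at X = 17 is yhat = -8.61 + 1.96*17 = 24.7100.
Residual = 23.39 - 24.7100 = -1.3200.

-1.3200


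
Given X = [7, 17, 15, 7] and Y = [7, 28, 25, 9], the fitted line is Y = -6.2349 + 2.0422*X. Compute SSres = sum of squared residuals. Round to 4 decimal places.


Predicted values from Y = -6.2349 + 2.0422*X.
Residuals: [-1.0605, -0.4825, 0.6019, 0.9395].
SSres = 2.6024.

2.6024


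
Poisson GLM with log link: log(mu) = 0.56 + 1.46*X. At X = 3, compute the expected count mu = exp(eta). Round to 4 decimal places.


eta = 0.56 + 1.46 * 3 = 4.9400.
mu = exp(4.9400) = 139.7702.

139.7702


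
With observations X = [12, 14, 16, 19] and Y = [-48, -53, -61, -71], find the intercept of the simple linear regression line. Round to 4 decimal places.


The slope is b1 = -3.3551.
Sample means are xbar = 15.2500 and ybar = -58.2500.
Intercept: b0 = -58.2500 - (-3.3551)(15.2500) = -7.0841.

-7.0841


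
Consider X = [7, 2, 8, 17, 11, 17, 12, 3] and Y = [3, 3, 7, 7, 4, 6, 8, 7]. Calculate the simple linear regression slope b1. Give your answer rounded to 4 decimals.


First compute the means: xbar = 9.6250, ybar = 5.6250.
Then S_xx = sum((xi - xbar)^2) = 227.8750.
S_xy = sum((xi - xbar)(yi - ybar)) = 31.8750.
b1 = S_xy / S_xx = 31.8750 / 227.8750 = 0.1399.

0.1399


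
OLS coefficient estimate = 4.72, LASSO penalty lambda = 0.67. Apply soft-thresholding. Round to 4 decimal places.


Absolute value: |4.72| = 4.72.
Compare to lambda = 0.67.
Since |beta| > lambda, coefficient = sign(beta)*(|beta| - lambda) = 4.0500.

4.0500


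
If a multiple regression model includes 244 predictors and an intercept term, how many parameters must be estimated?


Total coefficients = number of predictors + 1 (for the intercept).
= 244 + 1 = 245.

245


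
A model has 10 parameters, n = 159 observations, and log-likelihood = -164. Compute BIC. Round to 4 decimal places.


ln(159) = 5.068904.
k * ln(n) = 10 * 5.068904 = 50.689040.
-2L = 328.
BIC = 50.689040 + 328 = 378.689040, which rounds to 378.6890.

378.6890


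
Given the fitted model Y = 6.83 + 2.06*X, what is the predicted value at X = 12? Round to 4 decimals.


Plug X = 12 into Y = 6.83 + 2.06*X:
Y = 6.83 + 24.7200 = 31.5500.

31.5500


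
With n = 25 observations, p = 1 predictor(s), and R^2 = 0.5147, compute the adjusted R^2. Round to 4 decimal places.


Using the formula:
(1 - 0.5147) = 0.4853.
Multiply by 24/23: 0.4853 * 24 = 11.6472, then 11.6472 / 23 = 0.5064.
Adj R^2 = 1 - 0.5064 = 0.4936.

0.4936


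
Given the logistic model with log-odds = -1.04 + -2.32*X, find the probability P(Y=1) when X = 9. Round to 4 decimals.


z = -1.04 + -2.32 * 9 = -21.9200.
Sigmoid: P = 1 / (1 + exp(21.9200)) = 0.0000.

0.0000


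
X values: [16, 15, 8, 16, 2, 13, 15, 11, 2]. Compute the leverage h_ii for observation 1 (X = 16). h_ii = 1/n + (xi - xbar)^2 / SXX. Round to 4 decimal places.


n = 9, xbar = 10.8889.
SXX = sum((xi - xbar)^2) = 256.8889.
h = 1/9 + (16 - 10.8889)^2 / 256.8889 = 0.2128.

0.2128


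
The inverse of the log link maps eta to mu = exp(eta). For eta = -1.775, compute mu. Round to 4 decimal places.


mu = exp(eta) = exp(-1.775).
= 0.1695.

0.1695


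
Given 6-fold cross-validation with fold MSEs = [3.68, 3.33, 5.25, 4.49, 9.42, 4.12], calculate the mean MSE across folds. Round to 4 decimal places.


Add all fold MSEs: 30.2900.
Divide by k = 6: 30.2900/6 = 5.0483.

5.0483


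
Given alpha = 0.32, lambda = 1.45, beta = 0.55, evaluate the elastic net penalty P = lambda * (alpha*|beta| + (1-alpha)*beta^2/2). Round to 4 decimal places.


L1 component = 0.32 * |0.55| = 0.1760.
L2 component = 0.68 * 0.55^2 / 2 = 0.1029.
Penalty = 1.45 * (0.1760 + 0.1029) = 1.45 * 0.2789 = 0.4043.

0.4043


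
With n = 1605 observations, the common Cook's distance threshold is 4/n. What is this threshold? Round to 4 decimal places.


Cook's distance cutoff = 4/n = 4/1605.
= 0.0025.

0.0025


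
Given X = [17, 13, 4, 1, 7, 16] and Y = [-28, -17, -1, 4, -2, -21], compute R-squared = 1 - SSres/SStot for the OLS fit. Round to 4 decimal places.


The fitted line is Y = 7.6185 + -1.9088*X.
SSres = 31.6763, SStot = 830.8333.
R^2 = 1 - SSres/SStot = 0.9619.

0.9619


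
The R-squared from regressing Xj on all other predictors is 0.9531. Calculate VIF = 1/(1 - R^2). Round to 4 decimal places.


Using VIF = 1/(1 - R^2_j):
1 - 0.9531 = 0.0469.
VIF = 21.3220.

21.3220


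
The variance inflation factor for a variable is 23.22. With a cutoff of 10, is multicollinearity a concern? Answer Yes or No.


The threshold is 10.
VIF = 23.22 is >= 10.
Multicollinearity indication: Yes.

Yes


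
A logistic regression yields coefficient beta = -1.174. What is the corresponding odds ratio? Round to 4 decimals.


Odds ratio = exp(beta) = exp(-1.174).
= 0.3091.

0.3091


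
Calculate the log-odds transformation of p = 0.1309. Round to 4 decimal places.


Compute the odds: 0.1309/0.8691 = 0.1506.
Take the natural log: ln(0.1506) = -1.8930.

-1.8930


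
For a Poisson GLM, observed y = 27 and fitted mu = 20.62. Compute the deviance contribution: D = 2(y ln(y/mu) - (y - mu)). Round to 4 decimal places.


y/mu = 27/20.62 = 1.309408 (approx.), and ln(27/20.62) = 0.269575.
y * ln(y/mu) = 27 * 0.269575 = 7.278525.
y - mu = 6.38.
D = 2 * (7.278525 - 6.38) = 1.797050, which rounds to 1.7971.

1.7971


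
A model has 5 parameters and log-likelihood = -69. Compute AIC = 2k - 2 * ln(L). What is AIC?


AIC = 2k - 2*loglik = 2(5) - 2(-69).
= 10 + 138 = 148.

148


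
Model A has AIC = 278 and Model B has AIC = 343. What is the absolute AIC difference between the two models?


Compute |278 - 343| = 65.
Model A has the smaller AIC.

65


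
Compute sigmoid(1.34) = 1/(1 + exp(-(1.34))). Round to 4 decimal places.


First, exp(-1.3400) = 0.2618.
Then sigma(z) = 1/(1 + 0.2618) = 0.7925.

0.7925


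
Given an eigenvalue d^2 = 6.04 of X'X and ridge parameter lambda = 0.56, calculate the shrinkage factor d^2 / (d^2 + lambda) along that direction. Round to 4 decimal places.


Denominator = d^2 + lambda = 6.04 + 0.56 = 6.6000.
Shrinkage = 6.04 / 6.6000 = 0.9152.

0.9152


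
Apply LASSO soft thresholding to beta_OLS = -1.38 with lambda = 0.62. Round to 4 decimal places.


Check: |-1.38| = 1.38 vs lambda = 0.62.
Since |beta| > lambda, coefficient = sign(beta)*(|beta| - lambda) = -0.7600.
Soft-thresholded coefficient = -0.7600.

-0.7600


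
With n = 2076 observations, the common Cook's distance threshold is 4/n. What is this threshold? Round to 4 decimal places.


Cook's distance cutoff = 4/n = 4/2076.
= 0.0019.

0.0019


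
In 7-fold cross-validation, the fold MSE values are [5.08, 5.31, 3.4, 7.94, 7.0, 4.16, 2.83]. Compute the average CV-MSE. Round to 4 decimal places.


Add all fold MSEs: 35.7200.
Divide by k = 7: 35.7200/7 = 5.1029.

5.1029


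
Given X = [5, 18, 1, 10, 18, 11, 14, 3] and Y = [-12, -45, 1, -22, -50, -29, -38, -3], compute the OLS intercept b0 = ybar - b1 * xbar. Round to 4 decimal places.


The slope is b1 = -2.8967.
Sample means are xbar = 10.0000 and ybar = -24.7500.
Intercept: b0 = -24.7500 - (-2.8967)(10.0000) = 4.2167.

4.2167


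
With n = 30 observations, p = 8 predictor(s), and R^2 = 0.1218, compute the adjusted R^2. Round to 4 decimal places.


Plug in: Adj R^2 = 1 - (1 - 0.1218) * 29/21.
= 1 - 0.8782 * 29/21
= 1 - 25.4678 / 21
= 1 - 1.2128 = -0.2128.

-0.2128


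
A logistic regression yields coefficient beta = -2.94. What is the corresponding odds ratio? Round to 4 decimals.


The odds ratio is computed as:
OR = e^(-2.94) = 0.0529.

0.0529


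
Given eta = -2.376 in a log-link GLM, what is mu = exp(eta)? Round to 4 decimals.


Apply the inverse link:
mu = e^-2.376 = 0.0929.

0.0929


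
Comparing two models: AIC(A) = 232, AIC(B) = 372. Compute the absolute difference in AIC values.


Absolute difference = |232 - 372| = 140.
The model with lower AIC (A) is preferred.

140


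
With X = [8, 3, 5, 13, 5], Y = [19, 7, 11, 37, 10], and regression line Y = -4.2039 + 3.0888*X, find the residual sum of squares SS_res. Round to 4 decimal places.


Compute predicted values, then residuals = yi - yhat_i.
Residuals: [-1.5065, 1.9375, -0.2401, 1.0495, -1.2401].
SSres = sum(residual^2) = 8.7204.

8.7204


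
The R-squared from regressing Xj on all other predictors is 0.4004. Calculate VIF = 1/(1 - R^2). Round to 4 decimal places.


Using VIF = 1/(1 - R^2_j):
1 - 0.4004 = 0.5996.
VIF = 1.6678.

1.6678


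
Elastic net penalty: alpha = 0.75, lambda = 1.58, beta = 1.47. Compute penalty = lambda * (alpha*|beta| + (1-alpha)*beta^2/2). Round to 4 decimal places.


L1 component = 0.75 * |1.47| = 1.1025.
L2 component = 0.25 * 1.47^2 / 2 = 0.2701.
Penalty = 1.58 * (1.1025 + 0.2701) = 1.58 * 1.3726 = 2.1687.

2.1687


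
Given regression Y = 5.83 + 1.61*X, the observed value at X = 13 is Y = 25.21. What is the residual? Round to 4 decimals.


Predicted = 5.83 + 1.61 * 13 = 26.7600.
Residual = 25.21 - 26.7600 = -1.5500.

-1.5500


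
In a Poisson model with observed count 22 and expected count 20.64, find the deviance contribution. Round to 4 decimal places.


Compute y*ln(y/mu) = 22*ln(22/20.64) = 22*0.063812 = 1.403864.
y - mu = 1.36.
D = 2*(1.403864 - (1.36)) = 0.087728, which rounds to 0.0877.

0.0877


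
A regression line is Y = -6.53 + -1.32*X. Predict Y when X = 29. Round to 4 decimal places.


Substitute X = 29 into the equation:
Y = -6.53 + -1.32 * 29 = -6.53 + -38.2800 = -44.8100.

-44.8100


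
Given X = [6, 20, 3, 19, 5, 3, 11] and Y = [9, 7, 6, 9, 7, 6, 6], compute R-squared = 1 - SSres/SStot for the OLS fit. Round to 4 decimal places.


Fit the OLS line: b0 = 6.4415, b1 = 0.0733.
SSres = 9.1403.
SStot = 10.8571.
R^2 = 1 - 9.1403/10.8571 = 0.1581.

0.1581


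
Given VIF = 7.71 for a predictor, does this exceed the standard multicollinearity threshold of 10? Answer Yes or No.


Compare VIF = 7.71 to the threshold of 10.
7.71 < 10, so the answer is No.

No


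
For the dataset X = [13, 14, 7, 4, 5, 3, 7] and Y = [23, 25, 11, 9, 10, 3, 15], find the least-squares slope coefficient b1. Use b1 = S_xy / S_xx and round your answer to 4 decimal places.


Calculate xbar = 7.5714, ybar = 13.7143.
S_xx = 111.7143, S_xy = 199.1429.
Using b1 = S_xy / S_xx = 199.1429 / 111.7143, we get b1 = 1.7826.

1.7826


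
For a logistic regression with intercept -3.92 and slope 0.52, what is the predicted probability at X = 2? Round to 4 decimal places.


Compute z = -3.92 + (0.52)(2) = -2.8800.
exp(-z) = 17.8143.
P = 1/(1 + 17.8143) = 0.0532.

0.0532


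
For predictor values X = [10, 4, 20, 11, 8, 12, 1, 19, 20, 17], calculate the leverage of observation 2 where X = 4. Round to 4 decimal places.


n = 10, xbar = 12.2000.
SXX = sum((xi - xbar)^2) = 407.6000.
h = 1/10 + (4 - 12.2000)^2 / 407.6000 = 0.2650.

0.2650


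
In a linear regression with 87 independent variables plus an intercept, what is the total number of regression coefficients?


Each predictor gets one coefficient, plus one intercept.
Total parameters = 87 + 1 = 88.

88


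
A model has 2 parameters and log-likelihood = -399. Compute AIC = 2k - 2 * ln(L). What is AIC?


Compute:
2k = 2*2 = 4.
-2*loglik = -2*(-399) = 798.
AIC = 4 + 798 = 802.

802


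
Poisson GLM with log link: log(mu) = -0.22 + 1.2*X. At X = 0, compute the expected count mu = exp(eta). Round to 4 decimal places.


Linear predictor: eta = -0.22 + (1.2)(0) = -0.2200.
Expected count: mu = exp(-0.2200) = 0.8025.

0.8025


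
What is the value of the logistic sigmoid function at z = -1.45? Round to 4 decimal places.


First, exp(1.4500) = 4.2631.
Then sigma(z) = 1/(1 + 4.2631) = 0.1900.

0.1900


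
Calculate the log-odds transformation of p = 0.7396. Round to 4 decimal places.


Compute the odds: 0.7396/0.2604 = 2.8402.
Take the natural log: ln(2.8402) = 1.0439.

1.0439


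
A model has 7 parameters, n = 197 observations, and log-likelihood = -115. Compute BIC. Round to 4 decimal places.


k * ln(n) = 7 * ln(197) = 7 * 5.283204 = 36.982428.
-2 * loglik = -2 * (-115) = 230.
BIC = 36.982428 + 230 = 266.982428, which rounds to 266.9824.

266.9824


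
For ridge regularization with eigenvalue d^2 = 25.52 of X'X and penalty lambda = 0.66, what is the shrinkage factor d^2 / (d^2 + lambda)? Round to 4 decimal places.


Denominator = d^2 + lambda = 25.52 + 0.66 = 26.1800.
Shrinkage = 25.52 / 26.1800 = 0.9748.

0.9748


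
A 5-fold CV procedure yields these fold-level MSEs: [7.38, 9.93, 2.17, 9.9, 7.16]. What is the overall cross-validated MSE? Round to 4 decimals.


Total MSE across folds = 36.5400.
CV-MSE = 36.5400/5 = 7.3080.

7.3080


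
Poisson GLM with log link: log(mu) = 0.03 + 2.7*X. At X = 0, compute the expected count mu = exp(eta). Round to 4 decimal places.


Linear predictor: eta = 0.03 + (2.7)(0) = 0.0300.
Expected count: mu = exp(0.0300) = 1.0305.

1.0305


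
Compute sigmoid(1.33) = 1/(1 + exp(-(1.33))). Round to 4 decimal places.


exp(-1.3300) = 0.2645.
1 + exp(-z) = 1.2645.
sigmoid = 1/1.2645 = 0.7908.

0.7908


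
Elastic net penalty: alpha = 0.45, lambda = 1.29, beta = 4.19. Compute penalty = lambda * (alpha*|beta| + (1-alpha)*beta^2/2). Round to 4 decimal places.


L1 component = 0.45 * |4.19| = 1.8855.
L2 component = 0.55 * 4.19^2 / 2 = 4.8279.
Penalty = 1.29 * (1.8855 + 4.8279) = 1.29 * 6.7134 = 8.6603.

8.6603


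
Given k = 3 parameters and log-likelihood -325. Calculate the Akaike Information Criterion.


Compute:
2k = 2*3 = 6.
-2*loglik = -2*(-325) = 650.
AIC = 6 + 650 = 656.

656


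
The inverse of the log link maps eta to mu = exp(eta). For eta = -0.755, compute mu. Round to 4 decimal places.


The inverse log link gives:
mu = exp(-0.755) = 0.4700.

0.4700


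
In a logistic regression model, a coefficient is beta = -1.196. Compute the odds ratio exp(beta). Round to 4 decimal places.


The odds ratio is computed as:
OR = e^(-1.196) = 0.3024.

0.3024


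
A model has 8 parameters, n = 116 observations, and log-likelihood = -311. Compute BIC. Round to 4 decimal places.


k * ln(n) = 8 * ln(116) = 8 * 4.753590 = 38.028720.
-2 * loglik = -2 * (-311) = 622.
BIC = 38.028720 + 622 = 660.028720, which rounds to 660.0287.

660.0287


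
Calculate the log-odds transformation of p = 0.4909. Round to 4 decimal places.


1 - p = 0.5091.
p/(1-p) = 0.9643.
logit = ln(0.9643) = -0.0364.

-0.0364


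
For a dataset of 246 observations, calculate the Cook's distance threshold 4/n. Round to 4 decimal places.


Cook's distance cutoff = 4/n = 4/246.
= 0.0163.

0.0163


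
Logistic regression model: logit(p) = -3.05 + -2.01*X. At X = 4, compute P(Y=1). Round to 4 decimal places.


Linear predictor: z = -3.05 + -2.01 * 4 = -11.0900.
P = 1/(1 + exp(11.0900)) = 1/(1 + 65512.7461) = 0.0000.

0.0000


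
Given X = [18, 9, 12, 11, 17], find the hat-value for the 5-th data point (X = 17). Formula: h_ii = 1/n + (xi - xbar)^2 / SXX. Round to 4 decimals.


Mean of X: xbar = 13.4000.
SXX = 61.2000.
For X = 17: h = 1/5 + (17 - 13.4000)^2/61.2000 = 0.4118.

0.4118


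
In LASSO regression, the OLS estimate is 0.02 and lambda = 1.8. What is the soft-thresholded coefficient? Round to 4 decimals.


Absolute value: |0.02| = 0.02.
Compare to lambda = 1.8.
Since |beta| <= lambda, the coefficient is set to 0.

0.0000


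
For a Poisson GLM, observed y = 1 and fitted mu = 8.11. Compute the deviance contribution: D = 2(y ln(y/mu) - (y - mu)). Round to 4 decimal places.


y/mu = 1/8.11 = 0.123305 (approx.), and ln(1/8.11) = -2.093098.
y * ln(y/mu) = 1 * -2.093098 = -2.093098.
y - mu = -7.11.
D = 2 * (-2.093098 - -7.11) = 10.033804, which rounds to 10.0338.

10.0338


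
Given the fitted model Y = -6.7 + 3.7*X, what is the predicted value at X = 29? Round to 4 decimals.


Plug X = 29 into Y = -6.7 + 3.7*X:
Y = -6.7 + 107.3000 = 100.6000.

100.6000


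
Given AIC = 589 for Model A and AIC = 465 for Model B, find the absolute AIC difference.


Compute |589 - 465| = 124.
Model B has the smaller AIC.

124


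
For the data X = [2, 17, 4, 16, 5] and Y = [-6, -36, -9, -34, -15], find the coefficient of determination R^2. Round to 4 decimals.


Fit the OLS line: b0 = -2.6864, b1 = -1.9675.
SSres = 8.9852.
SStot = 794.0000.
R^2 = 1 - 8.9852/794.0000 = 0.9887.

0.9887


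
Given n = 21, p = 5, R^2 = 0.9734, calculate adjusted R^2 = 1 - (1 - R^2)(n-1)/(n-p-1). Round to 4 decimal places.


Plug in: Adj R^2 = 1 - (1 - 0.9734) * 20/15.
= 1 - 0.0266 * 20/15
= 1 - 0.5320 / 15
= 1 - 0.0355 = 0.9645.

0.9645


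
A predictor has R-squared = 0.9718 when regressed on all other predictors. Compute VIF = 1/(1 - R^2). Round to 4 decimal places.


VIF = 1 / (1 - 0.9718).
= 1 / 0.0282 = 35.4610.

35.4610


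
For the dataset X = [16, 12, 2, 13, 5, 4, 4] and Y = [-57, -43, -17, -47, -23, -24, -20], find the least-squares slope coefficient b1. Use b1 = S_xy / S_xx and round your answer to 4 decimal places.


Calculate xbar = 8.0000, ybar = -33.0000.
S_xx = 182.0000, S_xy = -516.0000.
Using b1 = S_xy / S_xx = -516.0000 / 182.0000, we get b1 = -2.8352.

-2.8352


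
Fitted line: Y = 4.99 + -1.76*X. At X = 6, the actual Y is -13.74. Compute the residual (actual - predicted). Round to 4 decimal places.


Predicted = 4.99 + -1.76 * 6 = -5.5700.
Residual = -13.74 - -5.5700 = -8.1700.

-8.1700


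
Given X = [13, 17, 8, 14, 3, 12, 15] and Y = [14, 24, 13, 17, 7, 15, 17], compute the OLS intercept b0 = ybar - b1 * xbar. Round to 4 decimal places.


First find the slope: b1 = 0.9937.
Means: xbar = 11.7143, ybar = 15.2857.
b0 = ybar - b1 * xbar = 15.2857 - 0.9937 * 11.7143 = 3.6456.

3.6456


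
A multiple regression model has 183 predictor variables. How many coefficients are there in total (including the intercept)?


Including the intercept, the model has 183 predictor coefficients + 1 intercept.
Total = 184.

184


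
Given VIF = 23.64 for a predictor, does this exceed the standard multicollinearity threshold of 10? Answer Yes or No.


Compare VIF = 23.64 to the threshold of 10.
23.64 >= 10, so the answer is Yes.

Yes


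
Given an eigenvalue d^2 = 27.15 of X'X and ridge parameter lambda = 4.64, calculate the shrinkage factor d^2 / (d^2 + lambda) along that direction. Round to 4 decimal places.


d^2 + lambda = 27.15 + 4.64 = 31.7900.
Shrinkage factor = 27.15/31.7900 = 0.8540.

0.8540


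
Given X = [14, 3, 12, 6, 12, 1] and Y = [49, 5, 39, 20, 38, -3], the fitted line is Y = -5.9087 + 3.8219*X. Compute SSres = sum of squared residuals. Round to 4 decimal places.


For each point, residual = actual - predicted.
Residuals: [1.4021, -0.5570, -0.9541, 2.9773, -1.9541, -0.9132].
Sum of squared residuals = 16.7032.

16.7032


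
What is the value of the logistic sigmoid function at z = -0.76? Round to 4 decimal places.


First, exp(0.7600) = 2.1383.
Then sigma(z) = 1/(1 + 2.1383) = 0.3186.

0.3186


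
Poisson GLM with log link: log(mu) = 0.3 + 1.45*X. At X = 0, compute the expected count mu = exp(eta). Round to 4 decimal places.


Compute eta = 0.3 + 1.45 * 0 = 0.3000.
Apply inverse link: mu = e^0.3000 = 1.3499.

1.3499


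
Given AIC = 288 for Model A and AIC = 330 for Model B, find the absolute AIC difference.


Compute |288 - 330| = 42.
Model A has the smaller AIC.

42


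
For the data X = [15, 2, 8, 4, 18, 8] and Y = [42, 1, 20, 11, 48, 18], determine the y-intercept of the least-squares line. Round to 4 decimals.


First find the slope: b1 = 2.9075.
Means: xbar = 9.1667, ybar = 23.3333.
b0 = ybar - b1 * xbar = 23.3333 - 2.9075 * 9.1667 = -3.3189.

-3.3189


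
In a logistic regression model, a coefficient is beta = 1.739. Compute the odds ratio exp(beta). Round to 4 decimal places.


The odds ratio is computed as:
OR = e^(1.739) = 5.6916.

5.6916


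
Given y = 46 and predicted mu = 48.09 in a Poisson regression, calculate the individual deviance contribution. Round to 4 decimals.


Compute y*ln(y/mu) = 46*ln(46/48.09) = 46*-0.044433 = -2.043918.
y - mu = -2.09.
D = 2*(-2.043918 - (-2.09)) = 0.092164, which rounds to 0.0922.

0.0922


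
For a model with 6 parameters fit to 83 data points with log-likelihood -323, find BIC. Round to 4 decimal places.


Compute k*ln(n) = 6*ln(83) = 6*4.418841 = 26.513046.
Then -2*loglik = 646.
BIC = 26.513046 + 646 = 672.513046, which rounds to 672.5130.

672.5130


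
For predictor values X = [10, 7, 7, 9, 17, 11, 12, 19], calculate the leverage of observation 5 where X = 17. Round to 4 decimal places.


Compute xbar = 11.5000 with n = 8 observations.
SXX = 136.0000.
Leverage = 1/8 + (17 - 11.5000)^2/136.0000 = 0.3474.

0.3474


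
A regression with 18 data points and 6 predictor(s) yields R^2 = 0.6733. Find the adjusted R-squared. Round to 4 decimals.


Plug in: Adj R^2 = 1 - (1 - 0.6733) * 17/11.
= 1 - 0.3267 * 17/11
= 1 - 5.5539 / 11
= 1 - 0.5049 = 0.4951.

0.4951


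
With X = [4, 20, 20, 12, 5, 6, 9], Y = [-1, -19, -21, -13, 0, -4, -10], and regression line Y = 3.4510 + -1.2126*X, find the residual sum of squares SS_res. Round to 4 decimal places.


For each point, residual = actual - predicted.
Residuals: [0.3994, 1.8010, -0.1990, -1.8998, 2.6120, -0.1754, -2.5376].
Sum of squared residuals = 20.3447.

20.3447


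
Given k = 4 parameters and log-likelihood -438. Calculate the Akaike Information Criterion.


AIC = 2k - 2*loglik = 2(4) - 2(-438).
= 8 + 876 = 884.

884


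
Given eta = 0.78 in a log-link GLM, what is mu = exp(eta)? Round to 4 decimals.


Apply the inverse link:
mu = e^0.78 = 2.1815.

2.1815


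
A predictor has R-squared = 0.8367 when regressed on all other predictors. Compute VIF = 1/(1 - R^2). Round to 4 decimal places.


Using VIF = 1/(1 - R^2_j):
1 - 0.8367 = 0.1633.
VIF = 6.1237.

6.1237


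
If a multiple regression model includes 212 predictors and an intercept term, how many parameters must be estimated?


Each predictor gets one coefficient, plus one intercept.
Total parameters = 212 + 1 = 213.

213


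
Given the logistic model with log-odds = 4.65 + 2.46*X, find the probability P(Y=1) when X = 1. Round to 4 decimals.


Compute z = 4.65 + (2.46)(1) = 7.1100.
exp(-z) = 0.0008.
P = 1/(1 + 0.0008) = 0.9992.

0.9992


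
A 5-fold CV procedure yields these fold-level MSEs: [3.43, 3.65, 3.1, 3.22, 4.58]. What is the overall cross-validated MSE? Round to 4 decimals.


Total MSE across folds = 17.9800.
CV-MSE = 17.9800/5 = 3.5960.

3.5960


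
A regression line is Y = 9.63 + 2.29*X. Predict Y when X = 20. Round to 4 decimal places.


Plug X = 20 into Y = 9.63 + 2.29*X:
Y = 9.63 + 45.8000 = 55.4300.

55.4300


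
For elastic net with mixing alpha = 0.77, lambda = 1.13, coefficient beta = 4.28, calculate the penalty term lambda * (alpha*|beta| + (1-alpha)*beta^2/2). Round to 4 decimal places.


alpha * |beta| = 0.77 * 4.28 = 3.2956.
(1-alpha) * beta^2/2 = 0.23 * 18.3184/2 = 2.1066.
Total = 1.13 * (3.2956 + 2.1066) = 6.1045.

6.1045


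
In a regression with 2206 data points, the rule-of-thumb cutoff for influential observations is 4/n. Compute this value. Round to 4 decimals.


The threshold is 4/n.
4/2206 = 0.0018.

0.0018


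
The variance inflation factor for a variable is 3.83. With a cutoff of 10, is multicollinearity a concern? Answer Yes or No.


Check: VIF = 3.83 vs threshold = 10.
Since 3.83 < 10, the answer is No.

No


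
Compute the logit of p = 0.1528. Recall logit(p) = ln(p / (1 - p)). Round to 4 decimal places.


1 - p = 0.8472.
p/(1-p) = 0.1804.
logit = ln(0.1804) = -1.7128.

-1.7128


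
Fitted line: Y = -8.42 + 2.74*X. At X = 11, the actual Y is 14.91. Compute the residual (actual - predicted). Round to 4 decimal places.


Predicted = -8.42 + 2.74 * 11 = 21.7200.
Residual = 14.91 - 21.7200 = -6.8100.

-6.8100


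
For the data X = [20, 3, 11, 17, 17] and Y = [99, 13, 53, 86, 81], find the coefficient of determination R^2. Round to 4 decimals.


The fitted line is Y = -2.3275 + 5.0535*X.
SSres = 12.6758, SStot = 4691.2000.
R^2 = 1 - SSres/SStot = 0.9973.

0.9973


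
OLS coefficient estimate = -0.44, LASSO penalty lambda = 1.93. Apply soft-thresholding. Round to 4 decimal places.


Absolute value: |-0.44| = 0.44.
Compare to lambda = 1.93.
Since |beta| <= lambda, the coefficient is set to 0.

0.0000


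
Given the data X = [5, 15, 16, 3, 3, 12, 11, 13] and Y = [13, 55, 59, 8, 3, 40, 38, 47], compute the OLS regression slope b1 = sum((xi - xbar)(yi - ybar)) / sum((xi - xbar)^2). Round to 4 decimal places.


The sample means are xbar = 9.7500 and ybar = 32.8750.
Compute S_xx = 197.5000 and S_xy = 811.7500.
Slope b1 = S_xy / S_xx = 811.7500 / 197.5000 = 4.1101.

4.1101


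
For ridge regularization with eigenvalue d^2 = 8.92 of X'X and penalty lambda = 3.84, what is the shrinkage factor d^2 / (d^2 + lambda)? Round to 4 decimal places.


Compute the denominator: 8.92 + 3.84 = 12.7600.
Shrinkage factor = 8.92 / 12.7600 = 0.6991.

0.6991


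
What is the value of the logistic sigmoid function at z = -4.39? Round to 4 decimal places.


exp(4.3900) = 80.6404.
1 + exp(-z) = 81.6404.
sigmoid = 1/81.6404 = 0.0122.

0.0122


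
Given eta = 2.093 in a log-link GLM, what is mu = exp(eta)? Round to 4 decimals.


mu = exp(eta) = exp(2.093).
= 8.1092.

8.1092


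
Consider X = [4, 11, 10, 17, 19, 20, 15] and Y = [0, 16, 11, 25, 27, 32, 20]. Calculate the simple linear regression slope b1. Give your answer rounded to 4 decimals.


First compute the means: xbar = 13.7143, ybar = 18.7143.
Then S_xx = sum((xi - xbar)^2) = 195.4286.
S_xy = sum((xi - xbar)(yi - ybar)) = 367.4286.
b1 = S_xy / S_xx = 367.4286 / 195.4286 = 1.8801.

1.8801


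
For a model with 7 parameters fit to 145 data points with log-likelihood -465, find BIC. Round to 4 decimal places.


k * ln(n) = 7 * ln(145) = 7 * 4.976734 = 34.837138.
-2 * loglik = -2 * (-465) = 930.
BIC = 34.837138 + 930 = 964.837138, which rounds to 964.8371.

964.8371


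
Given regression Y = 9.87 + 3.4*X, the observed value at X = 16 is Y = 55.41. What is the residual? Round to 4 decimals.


Predicted = 9.87 + 3.4 * 16 = 64.2700.
Residual = 55.41 - 64.2700 = -8.8600.

-8.8600


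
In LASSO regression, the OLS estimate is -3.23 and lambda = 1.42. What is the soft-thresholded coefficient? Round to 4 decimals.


Absolute value: |-3.23| = 3.23.
Compare to lambda = 1.42.
Since |beta| > lambda, coefficient = sign(beta)*(|beta| - lambda) = -1.8100.

-1.8100


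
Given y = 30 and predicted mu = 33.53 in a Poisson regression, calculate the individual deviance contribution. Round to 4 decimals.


Compute y*ln(y/mu) = 30*ln(30/33.53) = 30*-0.111243 = -3.337290.
y - mu = -3.53.
D = 2*(-3.337290 - (-3.53)) = 0.385420, which rounds to 0.3854.

0.3854


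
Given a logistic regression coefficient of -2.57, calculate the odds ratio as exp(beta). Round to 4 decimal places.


Odds ratio = exp(beta) = exp(-2.57).
= 0.0765.

0.0765


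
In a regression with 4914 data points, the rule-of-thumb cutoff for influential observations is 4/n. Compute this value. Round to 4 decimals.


Cook's distance cutoff = 4/n = 4/4914.
= 0.0008.

0.0008


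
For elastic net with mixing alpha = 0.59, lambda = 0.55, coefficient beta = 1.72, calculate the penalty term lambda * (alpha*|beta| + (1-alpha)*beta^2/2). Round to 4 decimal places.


Compute:
L1 = 0.59 * 1.72 = 1.0148.
L2 = 0.41 * 1.72^2 / 2 = 0.6065.
Penalty = 0.55 * (1.0148 + 0.6065) = 0.8917.

0.8917


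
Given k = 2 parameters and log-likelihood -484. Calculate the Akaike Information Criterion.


Compute:
2k = 2*2 = 4.
-2*loglik = -2*(-484) = 968.
AIC = 4 + 968 = 972.

972


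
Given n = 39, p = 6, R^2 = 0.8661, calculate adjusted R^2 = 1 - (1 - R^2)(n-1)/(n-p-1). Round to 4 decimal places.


Adjusted R^2 = 1 - (1 - R^2) * (n-1)/(n-p-1).
(1 - R^2) = 0.1339.
(n-1)/(n-p-1) = 38/32.
(1 - R^2) * (n-1) = 0.1339 * 38 = 5.0882.
Divide by (n-p-1): 5.0882 / 32 = 0.1590.
Adj R^2 = 1 - 0.1590 = 0.8410.

0.8410


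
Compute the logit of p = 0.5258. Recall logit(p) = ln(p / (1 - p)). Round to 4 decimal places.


1 - p = 0.4742.
p/(1-p) = 1.1088.
logit = ln(1.1088) = 0.1033.

0.1033


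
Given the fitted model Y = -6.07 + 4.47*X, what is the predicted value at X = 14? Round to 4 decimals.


Predicted value:
Y = -6.07 + (4.47)(14) = -6.07 + 62.5800 = 56.5100.

56.5100


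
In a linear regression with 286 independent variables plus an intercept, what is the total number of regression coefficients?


Total coefficients = number of predictors + 1 (for the intercept).
= 286 + 1 = 287.

287


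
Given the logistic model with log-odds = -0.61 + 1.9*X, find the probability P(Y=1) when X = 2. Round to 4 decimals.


Linear predictor: z = -0.61 + 1.9 * 2 = 3.1900.
P = 1/(1 + exp(-3.1900)) = 1/(1 + 0.0412) = 0.9605.

0.9605


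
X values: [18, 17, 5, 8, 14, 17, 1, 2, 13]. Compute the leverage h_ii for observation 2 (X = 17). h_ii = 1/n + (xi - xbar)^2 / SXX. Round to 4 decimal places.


Compute xbar = 10.5556 with n = 9 observations.
SXX = 358.2222.
Leverage = 1/9 + (17 - 10.5556)^2/358.2222 = 0.2270.

0.2270


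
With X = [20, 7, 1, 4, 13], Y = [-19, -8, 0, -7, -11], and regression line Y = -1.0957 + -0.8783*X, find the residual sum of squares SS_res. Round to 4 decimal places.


Compute predicted values, then residuals = yi - yhat_i.
Residuals: [-0.3383, -0.7562, 1.9740, -2.3911, 1.5136].
SSres = sum(residual^2) = 12.5913.

12.5913


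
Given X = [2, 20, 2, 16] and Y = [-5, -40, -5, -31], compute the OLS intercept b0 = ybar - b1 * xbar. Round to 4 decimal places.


Compute b1 = -1.9167 from the OLS formula.
With xbar = 10.0000 and ybar = -20.2500, the intercept is:
b0 = -20.2500 - -1.9167 * 10.0000 = -1.0833.

-1.0833


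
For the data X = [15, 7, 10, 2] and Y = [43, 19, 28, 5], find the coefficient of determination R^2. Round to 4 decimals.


The fitted line is Y = -1.1292 + 2.9270*X.
SSres = 0.2753, SStot = 762.7500.
R^2 = 1 - SSres/SStot = 0.9996.

0.9996


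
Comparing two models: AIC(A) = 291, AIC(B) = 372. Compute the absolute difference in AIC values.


Absolute difference = |291 - 372| = 81.
The model with lower AIC (A) is preferred.

81


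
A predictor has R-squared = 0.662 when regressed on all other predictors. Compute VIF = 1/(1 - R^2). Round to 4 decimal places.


Using VIF = 1/(1 - R^2_j):
1 - 0.662 = 0.338.
VIF = 2.9586.

2.9586


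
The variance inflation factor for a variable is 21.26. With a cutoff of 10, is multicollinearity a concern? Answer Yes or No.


Compare VIF = 21.26 to the threshold of 10.
21.26 >= 10, so the answer is Yes.

Yes


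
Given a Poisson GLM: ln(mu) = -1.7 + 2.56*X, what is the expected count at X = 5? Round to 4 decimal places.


Linear predictor: eta = -1.7 + (2.56)(5) = 11.1000.
Expected count: mu = exp(11.1000) = 66171.1602.

66171.1602


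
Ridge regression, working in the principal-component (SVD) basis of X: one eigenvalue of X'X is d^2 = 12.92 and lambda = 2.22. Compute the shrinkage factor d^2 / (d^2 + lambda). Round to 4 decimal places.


Denominator = d^2 + lambda = 12.92 + 2.22 = 15.1400.
Shrinkage = 12.92 / 15.1400 = 0.8534.

0.8534


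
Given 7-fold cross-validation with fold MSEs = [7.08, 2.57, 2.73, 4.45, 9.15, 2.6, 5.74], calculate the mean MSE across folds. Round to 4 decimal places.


Total MSE across folds = 34.3200.
CV-MSE = 34.3200/7 = 4.9029.

4.9029


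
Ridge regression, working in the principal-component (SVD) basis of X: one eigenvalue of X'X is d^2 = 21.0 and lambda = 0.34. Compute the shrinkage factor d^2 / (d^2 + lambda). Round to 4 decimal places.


d^2 + lambda = 21.0 + 0.34 = 21.3400.
Shrinkage factor = 21.0/21.3400 = 0.9841.

0.9841


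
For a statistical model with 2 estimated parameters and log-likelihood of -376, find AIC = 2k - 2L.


AIC = 2k - 2*loglik = 2(2) - 2(-376).
= 4 + 752 = 756.

756


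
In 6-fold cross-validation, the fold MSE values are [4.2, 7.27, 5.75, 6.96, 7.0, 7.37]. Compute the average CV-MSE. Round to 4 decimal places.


Total MSE across folds = 38.5500.
CV-MSE = 38.5500/6 = 6.4250.

6.4250


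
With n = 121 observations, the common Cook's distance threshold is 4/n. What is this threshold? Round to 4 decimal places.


Cook's distance cutoff = 4/n = 4/121.
= 0.0331.

0.0331


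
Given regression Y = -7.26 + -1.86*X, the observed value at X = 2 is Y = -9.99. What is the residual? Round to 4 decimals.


Predicted = -7.26 + -1.86 * 2 = -10.9800.
Residual = -9.99 - -10.9800 = 0.9900.

0.9900


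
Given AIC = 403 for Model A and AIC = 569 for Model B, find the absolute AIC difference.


|AIC_A - AIC_B| = |403 - 569| = 166.
Model A is preferred (lower AIC).

166


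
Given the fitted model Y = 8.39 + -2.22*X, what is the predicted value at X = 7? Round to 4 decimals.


Predicted value:
Y = 8.39 + (-2.22)(7) = 8.39 + -15.5400 = -7.1500.

-7.1500


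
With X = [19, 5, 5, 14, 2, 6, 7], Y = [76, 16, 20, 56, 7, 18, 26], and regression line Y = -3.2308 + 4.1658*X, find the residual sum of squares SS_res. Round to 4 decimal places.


For each point, residual = actual - predicted.
Residuals: [0.0806, -1.5982, 2.4018, 0.9096, 1.8992, -3.7640, 0.0702].
Sum of squared residuals = 26.9363.

26.9363


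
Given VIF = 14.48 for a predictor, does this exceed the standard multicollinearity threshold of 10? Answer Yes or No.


The threshold is 10.
VIF = 14.48 is >= 10.
Multicollinearity indication: Yes.

Yes


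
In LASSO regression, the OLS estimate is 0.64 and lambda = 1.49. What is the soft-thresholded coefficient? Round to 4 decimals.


Absolute value: |0.64| = 0.64.
Compare to lambda = 1.49.
Since |beta| <= lambda, the coefficient is set to 0.

0.0000


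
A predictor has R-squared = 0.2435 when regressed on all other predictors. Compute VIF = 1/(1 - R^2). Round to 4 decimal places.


Denominator: 1 - 0.2435 = 0.7565.
VIF = 1 / 0.7565 = 1.3219.

1.3219


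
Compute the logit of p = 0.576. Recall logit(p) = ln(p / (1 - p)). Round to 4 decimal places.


1 - p = 0.424.
p/(1-p) = 1.3585.
logit = ln(1.3585) = 0.3064.

0.3064


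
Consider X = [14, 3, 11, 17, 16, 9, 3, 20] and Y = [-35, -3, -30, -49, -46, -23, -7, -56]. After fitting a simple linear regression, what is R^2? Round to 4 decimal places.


Fit the OLS line: b0 = 4.2381, b1 = -3.0420.
SSres = 25.0067.
SStot = 2614.8750.
R^2 = 1 - 25.0067/2614.8750 = 0.9904.

0.9904


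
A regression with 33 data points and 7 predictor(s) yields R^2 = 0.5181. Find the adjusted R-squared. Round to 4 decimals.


Adjusted R^2 = 1 - (1 - R^2) * (n-1)/(n-p-1).
(1 - R^2) = 0.4819.
(n-1)/(n-p-1) = 32/25.
(1 - R^2) * (n-1) = 0.4819 * 32 = 15.4208.
Divide by (n-p-1): 15.4208 / 25 = 0.6168.
Adj R^2 = 1 - 0.6168 = 0.3832.

0.3832


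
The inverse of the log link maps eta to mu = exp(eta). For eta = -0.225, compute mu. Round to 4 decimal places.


Apply the inverse link:
mu = e^-0.225 = 0.7985.

0.7985


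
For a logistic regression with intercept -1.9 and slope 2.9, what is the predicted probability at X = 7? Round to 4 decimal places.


Linear predictor: z = -1.9 + 2.9 * 7 = 18.4000.
P = 1/(1 + exp(-18.4000)) = 1/(1 + 0.0000) = 1.0000.

1.0000


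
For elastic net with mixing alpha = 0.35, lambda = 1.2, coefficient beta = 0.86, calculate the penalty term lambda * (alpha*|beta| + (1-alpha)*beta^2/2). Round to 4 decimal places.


alpha * |beta| = 0.35 * 0.86 = 0.3010.
(1-alpha) * beta^2/2 = 0.65 * 0.7396/2 = 0.2404.
Total = 1.2 * (0.3010 + 0.2404) = 0.6496.

0.6496


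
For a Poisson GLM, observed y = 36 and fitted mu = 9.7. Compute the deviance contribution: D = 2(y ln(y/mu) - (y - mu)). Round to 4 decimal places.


First: ln(36/9.7) = 1.311393.
Then: 36 * 1.311393 = 47.210148.
y - mu = 36 - 9.7 = 26.3.
D = 2(47.210148 - 26.3) = 41.820296, which rounds to 41.8203.

41.8203


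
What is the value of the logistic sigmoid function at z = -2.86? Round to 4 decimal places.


exp(2.8600) = 17.4615.
1 + exp(-z) = 18.4615.
sigmoid = 1/18.4615 = 0.0542.

0.0542


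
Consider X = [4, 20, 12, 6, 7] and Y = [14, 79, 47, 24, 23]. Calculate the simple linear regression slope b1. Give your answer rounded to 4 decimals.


Calculate xbar = 9.8000, ybar = 37.4000.
S_xx = 164.8000, S_xy = 672.4000.
Using b1 = S_xy / S_xx = 672.4000 / 164.8000, we get b1 = 4.0801.

4.0801


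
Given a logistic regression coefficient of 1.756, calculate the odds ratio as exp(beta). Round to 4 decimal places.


exp(1.756) = 5.7892.
So the odds ratio is 5.7892.

5.7892


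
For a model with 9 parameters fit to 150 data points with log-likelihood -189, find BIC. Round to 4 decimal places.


ln(150) = 5.010635.
k * ln(n) = 9 * 5.010635 = 45.095715.
-2L = 378.
BIC = 45.095715 + 378 = 423.095715, which rounds to 423.0957.

423.0957


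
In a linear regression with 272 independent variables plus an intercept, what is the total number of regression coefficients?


Including the intercept, the model has 272 predictor coefficients + 1 intercept.
Total = 273.

273


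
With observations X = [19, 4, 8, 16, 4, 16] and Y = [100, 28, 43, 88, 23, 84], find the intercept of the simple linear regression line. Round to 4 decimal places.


First find the slope: b1 = 5.0400.
Means: xbar = 11.1667, ybar = 61.0000.
b0 = ybar - b1 * xbar = 61.0000 - 5.0400 * 11.1667 = 4.7200.

4.7200


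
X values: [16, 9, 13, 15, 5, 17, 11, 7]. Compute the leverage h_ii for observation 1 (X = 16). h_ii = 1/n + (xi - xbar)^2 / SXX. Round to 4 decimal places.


Compute xbar = 11.6250 with n = 8 observations.
SXX = 133.8750.
Leverage = 1/8 + (16 - 11.6250)^2/133.8750 = 0.2680.

0.2680


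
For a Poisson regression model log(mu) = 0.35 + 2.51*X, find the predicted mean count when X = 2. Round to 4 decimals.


Linear predictor: eta = 0.35 + (2.51)(2) = 5.3700.
Expected count: mu = exp(5.3700) = 214.8629.

214.8629


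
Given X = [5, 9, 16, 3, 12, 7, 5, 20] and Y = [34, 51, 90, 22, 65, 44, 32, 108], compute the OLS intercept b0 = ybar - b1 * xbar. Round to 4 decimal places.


First find the slope: b1 = 5.0439.
Means: xbar = 9.6250, ybar = 55.7500.
b0 = ybar - b1 * xbar = 55.7500 - 5.0439 * 9.6250 = 7.2027.

7.2027
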